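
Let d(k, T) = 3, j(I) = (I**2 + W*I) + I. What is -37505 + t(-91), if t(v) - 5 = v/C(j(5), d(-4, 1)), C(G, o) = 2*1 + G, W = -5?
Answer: -37513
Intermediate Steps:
j(I) = I**2 - 4*I (j(I) = (I**2 - 5*I) + I = I**2 - 4*I)
C(G, o) = 2 + G
t(v) = 5 + v/7 (t(v) = 5 + v/(2 + 5*(-4 + 5)) = 5 + v/(2 + 5*1) = 5 + v/(2 + 5) = 5 + v/7)
-37505 + t(-91) = -37505 + (5 + (1/7)*(-91)) = -37505 + (5 - 13) = -37505 - 8 = -37513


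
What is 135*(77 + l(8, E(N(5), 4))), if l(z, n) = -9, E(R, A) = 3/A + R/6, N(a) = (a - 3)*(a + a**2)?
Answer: 9180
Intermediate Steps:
N(a) = (-3 + a)*(a + a**2)
E(R, A) = 3/A + R/6 (E(R, A) = 3/A + R*(1/6) = 3/A + R/6)
135*(77 + l(8, E(N(5), 4))) = 135*(77 - 9) = 135*68 = 9180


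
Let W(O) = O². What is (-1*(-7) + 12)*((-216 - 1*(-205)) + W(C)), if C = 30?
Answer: 16891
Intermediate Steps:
(-1*(-7) + 12)*((-216 - 1*(-205)) + W(C)) = (-1*(-7) + 12)*((-216 - 1*(-205)) + 30²) = (7 + 12)*((-216 + 205) + 900) = 19*(-11 + 900) = 19*889 = 16891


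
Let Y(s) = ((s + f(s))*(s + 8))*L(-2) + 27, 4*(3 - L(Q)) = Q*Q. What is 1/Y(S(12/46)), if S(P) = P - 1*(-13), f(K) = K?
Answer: 529/610863 ≈ 0.00086599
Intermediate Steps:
L(Q) = 3 - Q²/4 (L(Q) = 3 - Q*Q/4 = 3 - Q²/4)
S(P) = 13 + P (S(P) = P + 13 = 13 + P)
Y(s) = 27 + 4*s*(8 + s) (Y(s) = ((s + s)*(s + 8))*(3 - ¼*(-2)²) + 27 = ((2*s)*(8 + s))*(3 - ¼*4) + 27 = (2*s*(8 + s))*(3 - 1) + 27 = (2*s*(8 + s))*2 + 27 = 4*s*(8 + s) + 27 = 27 + 4*s*(8 + s))
1/Y(S(12/46)) = 1/(27 + 4*(13 + 12/46)² + 32*(13 + 12/46)) = 1/(27 + 4*(13 + 12*(1/46))² + 32*(13 + 12*(1/46))) = 1/(27 + 4*(13 + 6/23)² + 32*(13 + 6/23)) = 1/(27 + 4*(305/23)² + 32*(305/23)) = 1/(27 + 4*(93025/529) + 9760/23) = 1/(27 + 372100/529 + 9760/23) = 1/(610863/529) = 529/610863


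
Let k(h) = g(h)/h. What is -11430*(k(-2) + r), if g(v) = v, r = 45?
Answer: -525780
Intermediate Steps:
k(h) = 1 (k(h) = h/h = 1)
-11430*(k(-2) + r) = -11430*(1 + 45) = -11430*46 = -525780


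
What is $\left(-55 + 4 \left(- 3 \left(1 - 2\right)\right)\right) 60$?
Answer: $-2580$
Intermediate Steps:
$\left(-55 + 4 \left(- 3 \left(1 - 2\right)\right)\right) 60 = \left(-55 + 4 \left(\left(-3\right) \left(-1\right)\right)\right) 60 = \left(-55 + 4 \cdot 3\right) 60 = \left(-55 + 12\right) 60 = \left(-43\right) 60 = -2580$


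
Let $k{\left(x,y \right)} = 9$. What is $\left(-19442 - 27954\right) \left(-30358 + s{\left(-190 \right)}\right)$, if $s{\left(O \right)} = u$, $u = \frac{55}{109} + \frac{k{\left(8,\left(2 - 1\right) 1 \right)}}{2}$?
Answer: $\frac{156808552194}{109} \approx 1.4386 \cdot 10^{9}$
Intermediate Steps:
$u = \frac{1091}{218}$ ($u = \frac{55}{109} + \frac{9}{2} = \frac{1091}{218} \approx 5.0046$)
$s{\left(O \right)} = \frac{1091}{218}$
$\left(-19442 - 27954\right) \left(-30358 + s{\left(-190 \right)}\right) = \left(-19442 - 27954\right) \left(-30358 + \frac{1091}{218}\right) = \left(-47396\right) \left(- \frac{6616953}{218}\right) = \frac{156808552194}{109}$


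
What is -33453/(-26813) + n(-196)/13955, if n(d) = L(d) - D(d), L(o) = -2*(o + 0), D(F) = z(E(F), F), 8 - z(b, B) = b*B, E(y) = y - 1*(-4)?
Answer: 1486159623/374175415 ≈ 3.9718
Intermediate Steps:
E(y) = 4 + y (E(y) = y + 4 = 4 + y)
z(b, B) = 8 - B*b (z(b, B) = 8 - b*B = 8 - B*b)
D(F) = 8 - F*(4 + F)
L(o) = -2*o
n(d) = -8 - 2*d + d*(4 + d) (n(d) = -2*d - (8 - d*(4 + d)) = -2*d + (-8 + d*(4 + d)) = -8 - 2*d + d*(4 + d))
-33453/(-26813) + n(-196)/13955 = -33453/(-26813) + (-8 + (-196)² + 2*(-196))/13955 = -33453*(-1/26813) + (-8 + 38416 - 392)*(1/13955) = 33453/26813 + 38016*(1/13955) = 33453/26813 + 38016/13955 = 1486159623/374175415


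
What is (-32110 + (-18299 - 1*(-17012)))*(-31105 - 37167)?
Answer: 2280079984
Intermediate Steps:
(-32110 + (-18299 - 1*(-17012)))*(-31105 - 37167) = (-32110 + (-18299 + 17012))*(-68272) = (-32110 - 1287)*(-68272) = -33397*(-68272) = 2280079984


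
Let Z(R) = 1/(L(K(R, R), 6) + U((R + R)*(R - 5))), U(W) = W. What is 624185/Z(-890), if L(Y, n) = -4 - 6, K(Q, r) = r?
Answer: 994382881650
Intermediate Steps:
L(Y, n) = -10
Z(R) = 1/(-10 + 2*R*(-5 + R)) (Z(R) = 1/(-10 + (R + R)*(R - 5)) = 1/(-10 + (2*R)*(-5 + R)) = 1/(-10 + 2*R*(-5 + R)))
624185/Z(-890) = 624185/((1/(2*(-5 - 890*(-5 - 890))))) = 624185/((1/(2*(-5 - 890*(-895))))) = 624185/((1/(2*(-5 + 796550)))) = 624185/(((½)/796545)) = 624185/(((½)*(1/796545))) = 624185/(1/1593090) = 624185*1593090 = 994382881650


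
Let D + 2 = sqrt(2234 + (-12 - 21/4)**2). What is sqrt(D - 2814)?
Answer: sqrt(-11264 + sqrt(40505))/2 ≈ 52.59*I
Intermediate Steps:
D = -2 + sqrt(40505)/4 (D = -2 + sqrt(2234 + (-12 - 21/4)**2) = -2 + sqrt(2234 + (-69/4)**2) = -2 + sqrt(2234 + 4761/16) = -2 + sqrt(40505/16) = -2 + sqrt(40505)/4 ≈ 48.315)
sqrt(D - 2814) = sqrt((-2 + sqrt(40505)/4) - 2814) = sqrt(-2816 + sqrt(40505)/4)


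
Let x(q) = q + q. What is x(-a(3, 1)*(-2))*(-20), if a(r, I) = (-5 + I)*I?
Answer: 320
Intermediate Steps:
a(r, I) = I*(-5 + I)
x(q) = 2*q
x(-a(3, 1)*(-2))*(-20) = (2*(-(-5 + 1)*(-2)))*(-20) = (2*(-(-4)*(-2)))*(-20) = (2*(-1*(-4)*(-2)))*(-20) = (2*(4*(-2)))*(-20) = (2*(-8))*(-20) = -16*(-20) = 320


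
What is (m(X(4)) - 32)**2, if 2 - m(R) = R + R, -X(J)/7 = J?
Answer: 676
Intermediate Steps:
X(J) = -7*J
m(R) = 2 - 2*R (m(R) = 2 - (R + R) = 2 - 2*R)
(m(X(4)) - 32)**2 = ((2 - (-14)*4) - 32)**2 = ((2 - 2*(-28)) - 32)**2 = ((2 + 56) - 32)**2 = (58 - 32)**2 = 26**2 = 676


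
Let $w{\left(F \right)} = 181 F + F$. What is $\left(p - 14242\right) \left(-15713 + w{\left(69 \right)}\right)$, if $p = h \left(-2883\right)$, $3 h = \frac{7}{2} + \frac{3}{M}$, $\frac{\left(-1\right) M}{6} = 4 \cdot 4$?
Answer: $\frac{1774419325}{32} \approx 5.5451 \cdot 10^{7}$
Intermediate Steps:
$M = -96$ ($M = - 6 \cdot 4 \cdot 4 = \left(-6\right) 16 = -96$)
$h = \frac{37}{32}$ ($h = \frac{\frac{7}{2} + \frac{3}{-96}}{3} = \frac{7 \cdot \frac{1}{2} + 3 \left(- \frac{1}{96}\right)}{3} = \frac{\frac{7}{2} - \frac{1}{32}}{3} = \frac{1}{3} \cdot \frac{111}{32} = \frac{37}{32} \approx 1.1563$)
$w{\left(F \right)} = 182 F$
$p = - \frac{106671}{32}$ ($p = \frac{37}{32} \left(-2883\right) = - \frac{106671}{32} \approx -3333.5$)
$\left(p - 14242\right) \left(-15713 + w{\left(69 \right)}\right) = \left(- \frac{106671}{32} - 14242\right) \left(-15713 + 182 \cdot 69\right) = - \frac{562415 \left(-15713 + 12558\right)}{32} = \left(- \frac{562415}{32}\right) \left(-3155\right) = \frac{1774419325}{32}$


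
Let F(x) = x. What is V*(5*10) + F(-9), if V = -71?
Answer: -3559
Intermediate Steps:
V*(5*10) + F(-9) = -355*10 - 9 = -71*50 - 9 = -3550 - 9 = -3559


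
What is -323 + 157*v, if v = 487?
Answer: 76136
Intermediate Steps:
-323 + 157*v = -323 + 157*487 = -323 + 76459 = 76136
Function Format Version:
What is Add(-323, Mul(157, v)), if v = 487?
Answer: 76136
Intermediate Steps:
Add(-323, Mul(157, v)) = Add(-323, Mul(157, 487)) = Add(-323, 76459) = 76136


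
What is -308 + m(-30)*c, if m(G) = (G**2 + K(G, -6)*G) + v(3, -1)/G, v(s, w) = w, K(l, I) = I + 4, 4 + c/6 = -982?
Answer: -28399326/5 ≈ -5.6799e+6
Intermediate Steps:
c = -5916 (c = -24 + 6*(-982) = -24 - 5892 = -5916)
K(l, I) = 4 + I
m(G) = G**2 - 1/G - 2*G (m(G) = (G**2 + (4 - 6)*G) - 1/G = (G**2 - 2*G) - 1/G = G**2 - 1/G - 2*G)
-308 + m(-30)*c = -308 + ((-1 + (-30)**2*(-2 - 30))/(-30))*(-5916) = -308 - (-1 + 900*(-32))/30*(-5916) = -308 - (-1 - 28800)/30*(-5916) = -308 - 1/30*(-28801)*(-5916) = -308 + (28801/30)*(-5916) = -308 - 28397786/5 = -28399326/5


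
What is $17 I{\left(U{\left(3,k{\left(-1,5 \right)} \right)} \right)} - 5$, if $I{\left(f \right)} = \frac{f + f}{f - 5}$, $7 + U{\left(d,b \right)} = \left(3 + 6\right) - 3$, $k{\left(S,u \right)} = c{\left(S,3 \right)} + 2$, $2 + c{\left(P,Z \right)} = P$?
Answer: $\frac{2}{3} \approx 0.66667$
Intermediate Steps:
$c{\left(P,Z \right)} = -2 + P$
$k{\left(S,u \right)} = S$ ($k{\left(S,u \right)} = \left(-2 + S\right) + 2 = S$)
$U{\left(d,b \right)} = -1$ ($U{\left(d,b \right)} = -7 + \left(\left(3 + 6\right) - 3\right) = -7 + \left(9 - 3\right) = -7 + 6 = -1$)
$I{\left(f \right)} = \frac{2 f}{-5 + f}$
$17 I{\left(U{\left(3,k{\left(-1,5 \right)} \right)} \right)} - 5 = 17 \cdot 2 \left(-1\right) \frac{1}{-5 - 1} - 5 = 17 \cdot 2 \left(-1\right) \frac{1}{-6} - 5 = 17 \cdot 2 \left(-1\right) \left(- \frac{1}{6}\right) - 5 = 17 \cdot \frac{1}{3} - 5 = \frac{17}{3} - 5 = \frac{2}{3}$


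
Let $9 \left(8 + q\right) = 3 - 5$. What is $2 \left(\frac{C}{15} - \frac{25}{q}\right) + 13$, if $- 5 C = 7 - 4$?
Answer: $\frac{17576}{925} \approx 19.001$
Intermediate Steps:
$q = - \frac{74}{9}$ ($q = -8 + \frac{3 - 5}{9} = -8 + \frac{1}{9} \left(-2\right) = -8 - \frac{2}{9} = - \frac{74}{9} \approx -8.2222$)
$C = - \frac{3}{5}$ ($C = - \frac{7 - 4}{5} = \left(- \frac{1}{5}\right) 3 = - \frac{3}{5} \approx -0.6$)
$2 \left(\frac{C}{15} - \frac{25}{q}\right) + 13 = 2 \left(- \frac{3}{5 \cdot 15} - \frac{25}{- \frac{74}{9}}\right) + 13 = 2 \left(\left(- \frac{3}{5}\right) \frac{1}{15} - - \frac{225}{74}\right) + 13 = 2 \left(- \frac{1}{25} + \frac{225}{74}\right) + 13 = 2 \cdot \frac{5551}{1850} + 13 = \frac{5551}{925} + 13 = \frac{17576}{925}$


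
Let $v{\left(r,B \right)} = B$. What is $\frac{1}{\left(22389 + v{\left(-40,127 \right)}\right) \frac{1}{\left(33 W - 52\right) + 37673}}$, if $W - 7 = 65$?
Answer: $\frac{39997}{22516} \approx 1.7764$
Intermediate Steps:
$W = 72$ ($W = 7 + 65 = 72$)
$\frac{1}{\left(22389 + v{\left(-40,127 \right)}\right) \frac{1}{\left(33 W - 52\right) + 37673}} = \frac{1}{\left(22389 + 127\right) \frac{1}{\left(33 \cdot 72 - 52\right) + 37673}} = \frac{1}{22516 \frac{1}{\left(2376 - 52\right) + 37673}} = \frac{1}{22516 \frac{1}{2324 + 37673}} = \frac{1}{22516 \cdot \frac{1}{39997}} = \frac{1}{\frac{22516}{39997}} = \frac{39997}{22516}$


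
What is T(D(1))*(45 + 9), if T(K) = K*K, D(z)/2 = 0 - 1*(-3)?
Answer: 1944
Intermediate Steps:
D(z) = 6 (D(z) = 2*(0 - 1*(-3)) = 2*(0 + 3) = 2*3 = 6)
T(K) = K**2
T(D(1))*(45 + 9) = 6**2*(45 + 9) = 36*54 = 1944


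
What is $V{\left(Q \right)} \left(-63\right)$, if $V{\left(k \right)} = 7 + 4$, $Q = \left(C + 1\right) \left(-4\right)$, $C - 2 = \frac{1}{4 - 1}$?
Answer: $-693$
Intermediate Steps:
$C = \frac{7}{3}$ ($C = 2 + \frac{1}{4 - 1} = 2 + \frac{1}{3} = \frac{7}{3} \approx 2.3333$)
$Q = - \frac{40}{3}$ ($Q = \left(\frac{7}{3} + 1\right) \left(-4\right) = \frac{10}{3} \left(-4\right) = - \frac{40}{3} \approx -13.333$)
$V{\left(k \right)} = 11$
$V{\left(Q \right)} \left(-63\right) = 11 \left(-63\right) = -693$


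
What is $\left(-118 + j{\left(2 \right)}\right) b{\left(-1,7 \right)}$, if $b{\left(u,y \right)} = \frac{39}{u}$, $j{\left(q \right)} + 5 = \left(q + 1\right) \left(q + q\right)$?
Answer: $4329$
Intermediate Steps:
$j{\left(q \right)} = -5 + 2 q \left(1 + q\right)$ ($j{\left(q \right)} = -5 + \left(q + 1\right) \left(q + q\right) = -5 + \left(1 + q\right) 2 q = -5 + 2 q \left(1 + q\right)$)
$\left(-118 + j{\left(2 \right)}\right) b{\left(-1,7 \right)} = \left(-118 + \left(-5 + 2 \cdot 2 + 2 \cdot 2^{2}\right)\right) \frac{39}{-1} = \left(-118 + \left(-5 + 4 + 2 \cdot 4\right)\right) 39 \left(-1\right) = \left(-118 + \left(-5 + 4 + 8\right)\right) \left(-39\right) = \left(-118 + 7\right) \left(-39\right) = \left(-111\right) \left(-39\right) = 4329$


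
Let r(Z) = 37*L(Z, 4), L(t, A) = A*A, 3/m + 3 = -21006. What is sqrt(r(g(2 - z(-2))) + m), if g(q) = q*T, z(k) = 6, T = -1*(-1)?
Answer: 5*sqrt(1161314493)/7003 ≈ 24.331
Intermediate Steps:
m = -1/7003 (m = 3/(-3 - 21006) = 3/(-21009) = 3*(-1/21009) = -1/7003 ≈ -0.00014280)
T = 1
g(q) = q (g(q) = q*1 = q)
L(t, A) = A**2
r(Z) = 592 (r(Z) = 37*4**2 = 37*16 = 592)
sqrt(r(g(2 - z(-2))) + m) = sqrt(592 - 1/7003) = sqrt(4145775/7003) = 5*sqrt(1161314493)/7003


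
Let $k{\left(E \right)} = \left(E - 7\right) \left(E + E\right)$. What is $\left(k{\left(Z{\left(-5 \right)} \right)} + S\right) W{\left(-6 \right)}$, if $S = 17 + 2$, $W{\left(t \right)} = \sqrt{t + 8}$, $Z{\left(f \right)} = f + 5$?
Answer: $19 \sqrt{2} \approx 26.87$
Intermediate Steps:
$Z{\left(f \right)} = 5 + f$
$k{\left(E \right)} = 2 E \left(-7 + E\right)$ ($k{\left(E \right)} = \left(-7 + E\right) 2 E = 2 E \left(-7 + E\right)$)
$W{\left(t \right)} = \sqrt{8 + t}$
$S = 19$
$\left(k{\left(Z{\left(-5 \right)} \right)} + S\right) W{\left(-6 \right)} = \left(2 \left(5 - 5\right) \left(-7 + \left(5 - 5\right)\right) + 19\right) \sqrt{8 - 6} = \left(2 \cdot 0 \left(-7 + 0\right) + 19\right) \sqrt{2} = \left(2 \cdot 0 \left(-7\right) + 19\right) \sqrt{2} = \left(0 + 19\right) \sqrt{2} = 19 \sqrt{2}$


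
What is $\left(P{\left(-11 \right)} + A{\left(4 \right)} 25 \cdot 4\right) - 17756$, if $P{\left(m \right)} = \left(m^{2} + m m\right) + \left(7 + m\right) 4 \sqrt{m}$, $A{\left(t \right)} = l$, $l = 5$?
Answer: $-17014 - 16 i \sqrt{11} \approx -17014.0 - 53.066 i$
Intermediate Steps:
$A{\left(t \right)} = 5$
$P{\left(m \right)} = 2 m^{2} + \sqrt{m} \left(28 + 4 m\right)$ ($P{\left(m \right)} = \left(m^{2} + m^{2}\right) + \left(28 + 4 m\right) \sqrt{m} = 2 m^{2} + \sqrt{m} \left(28 + 4 m\right)$)
$\left(P{\left(-11 \right)} + A{\left(4 \right)} 25 \cdot 4\right) - 17756 = \left(\left(2 \left(-11\right)^{2} + 4 \left(-11\right)^{\frac{3}{2}} + 28 \sqrt{-11}\right) + 5 \cdot 25 \cdot 4\right) - 17756 = \left(\left(2 \cdot 121 + 4 \left(- 11 i \sqrt{11}\right) + 28 i \sqrt{11}\right) + 125 \cdot 4\right) - 17756 = \left(\left(242 - 44 i \sqrt{11} + 28 i \sqrt{11}\right) + 500\right) - 17756 = \left(\left(242 - 16 i \sqrt{11}\right) + 500\right) - 17756 = \left(742 - 16 i \sqrt{11}\right) - 17756 = -17014 - 16 i \sqrt{11}$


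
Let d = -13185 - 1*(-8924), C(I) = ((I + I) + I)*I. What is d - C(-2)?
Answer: -4273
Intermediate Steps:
C(I) = 3*I**2 (C(I) = (2*I + I)*I = (3*I)*I = 3*I**2)
d = -4261 (d = -13185 + 8924 = -4261)
d - C(-2) = -4261 - 3*(-2)**2 = -4261 - 3*4 = -4261 - 1*12 = -4261 - 12 = -4273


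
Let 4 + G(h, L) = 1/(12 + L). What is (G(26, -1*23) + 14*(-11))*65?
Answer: -113035/11 ≈ -10276.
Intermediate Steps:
G(h, L) = -4 + 1/(12 + L)
(G(26, -1*23) + 14*(-11))*65 = ((-47 - (-4)*23)/(12 - 1*23) + 14*(-11))*65 = ((-47 - 4*(-23))/(12 - 23) - 154)*65 = ((-47 + 92)/(-11) - 154)*65 = (-1/11*45 - 154)*65 = (-45/11 - 154)*65 = -1739/11*65 = -113035/11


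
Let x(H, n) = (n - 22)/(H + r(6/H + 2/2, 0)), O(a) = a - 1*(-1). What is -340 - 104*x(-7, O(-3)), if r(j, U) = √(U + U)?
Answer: -4876/7 ≈ -696.57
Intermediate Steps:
O(a) = 1 + a (O(a) = a + 1 = 1 + a)
r(j, U) = √2*√U (r(j, U) = √(2*U) = √2*√U)
x(H, n) = (-22 + n)/H (x(H, n) = (n - 22)/(H + √2*√0) = (-22 + n)/(H + √2*0) = (-22 + n)/(H + 0) = (-22 + n)/H)
-340 - 104*x(-7, O(-3)) = -340 - 104*(-22 + (1 - 3))/(-7) = -340 - (-104)*(-22 - 2)/7 = -340 - (-104)*(-24)/7 = -340 - 104*24/7 = -340 - 2496/7 = -4876/7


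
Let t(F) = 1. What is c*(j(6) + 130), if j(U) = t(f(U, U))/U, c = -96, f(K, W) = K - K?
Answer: -12496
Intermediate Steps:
f(K, W) = 0
j(U) = 1/U
c*(j(6) + 130) = -96*(1/6 + 130) = -96*(⅙ + 130) = -96*781/6 = -12496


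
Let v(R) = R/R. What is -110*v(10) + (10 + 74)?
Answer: -26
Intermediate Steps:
v(R) = 1
-110*v(10) + (10 + 74) = -110*1 + (10 + 74) = -110 + 84 = -26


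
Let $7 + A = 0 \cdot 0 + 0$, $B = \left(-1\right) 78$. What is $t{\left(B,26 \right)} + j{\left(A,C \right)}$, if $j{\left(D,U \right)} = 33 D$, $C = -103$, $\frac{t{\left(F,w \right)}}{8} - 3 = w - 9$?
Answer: $-71$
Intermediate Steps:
$B = -78$
$t{\left(F,w \right)} = -48 + 8 w$ ($t{\left(F,w \right)} = 24 + 8 \left(w - 9\right) = 24 + 8 \left(-9 + w\right) = 24 + \left(-72 + 8 w\right) = -48 + 8 w$)
$A = -7$ ($A = -7 + \left(0 \cdot 0 + 0\right) = -7 + \left(0 + 0\right) = -7 + 0 = -7$)
$t{\left(B,26 \right)} + j{\left(A,C \right)} = \left(-48 + 8 \cdot 26\right) + 33 \left(-7\right) = \left(-48 + 208\right) - 231 = 160 - 231 = -71$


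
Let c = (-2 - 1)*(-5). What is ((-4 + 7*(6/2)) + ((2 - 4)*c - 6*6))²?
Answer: 2401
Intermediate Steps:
c = 15 (c = -3*(-5) = 15)
((-4 + 7*(6/2)) + ((2 - 4)*c - 6*6))² = ((-4 + 7*(6/2)) + ((2 - 4)*15 - 6*6))² = ((-4 + 7*(6*(½))) + (-2*15 - 36))² = ((-4 + 7*3) + (-30 - 36))² = ((-4 + 21) - 66)² = (17 - 66)² = (-49)² = 2401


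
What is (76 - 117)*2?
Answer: -82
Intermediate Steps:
(76 - 117)*2 = -41*2 = -82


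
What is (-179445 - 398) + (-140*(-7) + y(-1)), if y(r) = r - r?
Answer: -178863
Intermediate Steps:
y(r) = 0
(-179445 - 398) + (-140*(-7) + y(-1)) = (-179445 - 398) + (-140*(-7) + 0) = -179843 + (980 + 0) = -179843 + 980 = -178863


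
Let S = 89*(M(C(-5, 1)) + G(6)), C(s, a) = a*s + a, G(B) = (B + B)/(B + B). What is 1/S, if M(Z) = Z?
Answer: -1/267 ≈ -0.0037453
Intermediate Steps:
G(B) = 1 (G(B) = (2*B)/((2*B)) = (2*B)*(1/(2*B)) = 1)
C(s, a) = a + a*s
S = -267 (S = 89*(1*(1 - 5) + 1) = 89*(1*(-4) + 1) = 89*(-4 + 1) = 89*(-3) = -267)
1/S = 1/(-267) = -1/267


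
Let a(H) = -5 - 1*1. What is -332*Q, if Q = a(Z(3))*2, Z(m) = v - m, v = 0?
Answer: 3984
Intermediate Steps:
Z(m) = -m (Z(m) = 0 - m = -m)
a(H) = -6 (a(H) = -5 - 1 = -6)
Q = -12 (Q = -6*2 = -12)
-332*Q = -332*(-12) = 3984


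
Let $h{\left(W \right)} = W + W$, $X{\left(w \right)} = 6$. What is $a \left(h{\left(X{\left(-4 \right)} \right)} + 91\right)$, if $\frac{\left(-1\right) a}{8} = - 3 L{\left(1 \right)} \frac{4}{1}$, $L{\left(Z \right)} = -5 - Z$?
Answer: $-59328$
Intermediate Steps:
$a = -576$ ($a = - 8 - 3 \left(-5 - 1\right) \frac{4}{1} = - 8 - 3 \left(-5 - 1\right) 4 \cdot 1 = - 8 \left(-3\right) \left(-6\right) 4 = - 8 \cdot 18 \cdot 4 = \left(-8\right) 72 = -576$)
$h{\left(W \right)} = 2 W$
$a \left(h{\left(X{\left(-4 \right)} \right)} + 91\right) = - 576 \left(2 \cdot 6 + 91\right) = - 576 \left(12 + 91\right) = \left(-576\right) 103 = -59328$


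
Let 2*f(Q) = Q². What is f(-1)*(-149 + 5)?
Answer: -72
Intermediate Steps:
f(Q) = Q²/2
f(-1)*(-149 + 5) = ((½)*(-1)²)*(-149 + 5) = ((½)*1)*(-144) = (½)*(-144) = -72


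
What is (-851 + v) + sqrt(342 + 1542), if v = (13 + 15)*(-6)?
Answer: -1019 + 2*sqrt(471) ≈ -975.59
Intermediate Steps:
v = -168 (v = 28*(-6) = -168)
(-851 + v) + sqrt(342 + 1542) = (-851 - 168) + sqrt(342 + 1542) = -1019 + sqrt(1884) = -1019 + 2*sqrt(471)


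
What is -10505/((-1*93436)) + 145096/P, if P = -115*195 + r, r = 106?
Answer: -13322728761/2085398084 ≈ -6.3886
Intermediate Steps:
P = -22319 (P = -115*195 + 106 = -22425 + 106 = -22319)
-10505/((-1*93436)) + 145096/P = -10505/((-1*93436)) + 145096/(-22319) = -10505/(-93436) + 145096*(-1/22319) = -10505*(-1/93436) - 145096/22319 = 10505/93436 - 145096/22319 = -13322728761/2085398084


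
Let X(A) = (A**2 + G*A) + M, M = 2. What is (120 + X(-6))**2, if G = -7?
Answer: 40000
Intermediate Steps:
X(A) = 2 + A**2 - 7*A (X(A) = (A**2 - 7*A) + 2 = 2 + A**2 - 7*A)
(120 + X(-6))**2 = (120 + (2 + (-6)**2 - 7*(-6)))**2 = (120 + (2 + 36 + 42))**2 = (120 + 80)**2 = 200**2 = 40000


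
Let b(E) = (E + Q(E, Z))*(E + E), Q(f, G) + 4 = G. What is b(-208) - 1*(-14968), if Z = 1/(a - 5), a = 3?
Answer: 103368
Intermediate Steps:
Z = -1/2 (Z = 1/(3 - 5) = 1/(-2) = -1/2 ≈ -0.50000)
Q(f, G) = -4 + G
b(E) = 2*E*(-9/2 + E) (b(E) = (E + (-4 - 1/2))*(E + E) = (E - 9/2)*(2*E) = (-9/2 + E)*(2*E) = 2*E*(-9/2 + E))
b(-208) - 1*(-14968) = -208*(-9 + 2*(-208)) - 1*(-14968) = -208*(-9 - 416) + 14968 = -208*(-425) + 14968 = 88400 + 14968 = 103368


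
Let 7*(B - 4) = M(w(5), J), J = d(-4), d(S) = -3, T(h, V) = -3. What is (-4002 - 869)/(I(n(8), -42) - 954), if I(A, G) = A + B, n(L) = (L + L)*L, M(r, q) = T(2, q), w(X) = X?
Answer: 34097/5757 ≈ 5.9227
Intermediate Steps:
J = -3
M(r, q) = -3
n(L) = 2*L**2 (n(L) = (2*L)*L = 2*L**2)
B = 25/7 (B = 4 + (1/7)*(-3) = 4 - 3/7 = 25/7 ≈ 3.5714)
I(A, G) = 25/7 + A (I(A, G) = A + 25/7 = 25/7 + A)
(-4002 - 869)/(I(n(8), -42) - 954) = (-4002 - 869)/((25/7 + 2*8**2) - 954) = -4871/((25/7 + 2*64) - 954) = -4871/((25/7 + 128) - 954) = -4871/(921/7 - 954) = -4871/(-5757/7) = -4871*(-7/5757) = 34097/5757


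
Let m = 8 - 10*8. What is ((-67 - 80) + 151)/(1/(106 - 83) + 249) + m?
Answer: -103081/1432 ≈ -71.984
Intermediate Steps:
m = -72 (m = 8 - 80 = -72)
((-67 - 80) + 151)/(1/(106 - 83) + 249) + m = ((-67 - 80) + 151)/(1/(106 - 83) + 249) - 72 = (-147 + 151)/(1/23 + 249) - 72 = 4/(1/23 + 249) - 72 = 4/(5728/23) - 72 = 4*(23/5728) - 72 = 23/1432 - 72 = -103081/1432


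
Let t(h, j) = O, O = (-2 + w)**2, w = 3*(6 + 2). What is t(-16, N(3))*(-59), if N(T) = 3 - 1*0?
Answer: -28556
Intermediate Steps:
w = 24 (w = 3*8 = 24)
N(T) = 3 (N(T) = 3 + 0 = 3)
O = 484 (O = (-2 + 24)**2 = 22**2 = 484)
t(h, j) = 484
t(-16, N(3))*(-59) = 484*(-59) = -28556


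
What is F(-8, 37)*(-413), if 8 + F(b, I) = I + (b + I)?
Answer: -23954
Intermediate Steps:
F(b, I) = -8 + b + 2*I (F(b, I) = -8 + (I + (b + I)) = -8 + (I + (I + b)) = -8 + (b + 2*I) = -8 + b + 2*I)
F(-8, 37)*(-413) = (-8 - 8 + 2*37)*(-413) = (-8 - 8 + 74)*(-413) = 58*(-413) = -23954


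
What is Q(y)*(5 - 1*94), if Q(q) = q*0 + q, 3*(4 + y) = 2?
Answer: 890/3 ≈ 296.67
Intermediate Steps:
y = -10/3 (y = -4 + (⅓)*2 = -4 + ⅔ = -10/3 ≈ -3.3333)
Q(q) = q (Q(q) = 0 + q = q)
Q(y)*(5 - 1*94) = -10*(5 - 1*94)/3 = -10*(5 - 94)/3 = -10/3*(-89) = 890/3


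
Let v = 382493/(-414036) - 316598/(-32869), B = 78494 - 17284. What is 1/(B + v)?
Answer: 13608949284/833122296480751 ≈ 1.6335e-5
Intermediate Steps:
B = 61210
v = 118510807111/13608949284 (v = 382493*(-1/414036) - 316598*(-1/32869) = -382493/414036 + 316598/32869 = 118510807111/13608949284 ≈ 8.7083)
1/(B + v) = 1/(61210 + 118510807111/13608949284) = 1/(833122296480751/13608949284) = 13608949284/833122296480751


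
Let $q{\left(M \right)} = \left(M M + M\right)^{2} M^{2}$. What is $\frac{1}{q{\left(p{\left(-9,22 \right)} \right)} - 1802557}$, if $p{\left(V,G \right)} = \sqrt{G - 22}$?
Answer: $- \frac{1}{1802557} \approx -5.5477 \cdot 10^{-7}$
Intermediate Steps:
$p{\left(V,G \right)} = \sqrt{-22 + G}$
$q{\left(M \right)} = M^{2} \left(M + M^{2}\right)^{2}$ ($q{\left(M \right)} = \left(M^{2} + M\right)^{2} M^{2} = \left(M + M^{2}\right)^{2} M^{2} = M^{2} \left(M + M^{2}\right)^{2}$)
$\frac{1}{q{\left(p{\left(-9,22 \right)} \right)} - 1802557} = \frac{1}{\left(\sqrt{-22 + 22}\right)^{4} \left(1 + \sqrt{-22 + 22}\right)^{2} - 1802557} = \frac{1}{\left(\sqrt{0}\right)^{4} \left(1 + \sqrt{0}\right)^{2} - 1802557} = \frac{1}{0^{4} \left(1 + 0\right)^{2} - 1802557} = \frac{1}{0 \cdot 1^{2} - 1802557} = \frac{1}{0 \cdot 1 - 1802557} = \frac{1}{0 - 1802557} = \frac{1}{-1802557} = - \frac{1}{1802557}$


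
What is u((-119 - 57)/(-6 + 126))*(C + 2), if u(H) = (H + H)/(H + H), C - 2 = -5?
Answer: -1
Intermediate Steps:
C = -3 (C = 2 - 5 = -3)
u(H) = 1 (u(H) = (2*H)/((2*H)) = (2*H)*(1/(2*H)) = 1)
u((-119 - 57)/(-6 + 126))*(C + 2) = 1*(-3 + 2) = 1*(-1) = -1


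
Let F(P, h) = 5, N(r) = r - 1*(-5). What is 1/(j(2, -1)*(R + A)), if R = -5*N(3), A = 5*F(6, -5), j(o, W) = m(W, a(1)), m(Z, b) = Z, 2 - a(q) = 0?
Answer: 1/15 ≈ 0.066667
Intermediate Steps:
a(q) = 2 (a(q) = 2 - 1*0 = 2 + 0 = 2)
N(r) = 5 + r (N(r) = r + 5 = 5 + r)
j(o, W) = W
A = 25 (A = 5*5 = 25)
R = -40 (R = -5*(5 + 3) = -5*8 = -40)
1/(j(2, -1)*(R + A)) = 1/(-(-40 + 25)) = 1/(-1*(-15)) = 1/15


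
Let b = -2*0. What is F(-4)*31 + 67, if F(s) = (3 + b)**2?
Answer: 346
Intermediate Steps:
b = 0
F(s) = 9 (F(s) = (3 + 0)**2 = 3**2 = 9)
F(-4)*31 + 67 = 9*31 + 67 = 279 + 67 = 346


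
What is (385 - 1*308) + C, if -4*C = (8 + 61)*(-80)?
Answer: 1457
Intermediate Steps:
C = 1380 (C = -(8 + 61)*(-80)/4 = -69*(-80)/4 = -¼*(-5520) = 1380)
(385 - 1*308) + C = (385 - 1*308) + 1380 = (385 - 308) + 1380 = 77 + 1380 = 1457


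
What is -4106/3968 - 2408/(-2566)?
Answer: -245263/2545472 ≈ -0.096353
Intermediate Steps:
-4106/3968 - 2408/(-2566) = -4106*1/3968 - 2408*(-1/2566) = -2053/1984 + 1204/1283 = -245263/2545472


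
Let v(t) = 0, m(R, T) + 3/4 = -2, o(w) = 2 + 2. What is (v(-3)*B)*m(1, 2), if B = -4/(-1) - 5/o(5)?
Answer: 0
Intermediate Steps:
o(w) = 4
m(R, T) = -11/4 (m(R, T) = -3/4 - 2 = -11/4)
B = 11/4 (B = -4/(-1) - 5/4 = -4*(-1) - 5*1/4 = 4 - 5/4 = 11/4 ≈ 2.7500)
(v(-3)*B)*m(1, 2) = (0*(11/4))*(-11/4) = 0*(-11/4) = 0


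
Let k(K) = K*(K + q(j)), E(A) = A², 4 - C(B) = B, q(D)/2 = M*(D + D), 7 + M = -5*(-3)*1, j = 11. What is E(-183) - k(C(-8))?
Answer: 29121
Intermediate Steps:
M = 8 (M = -7 - 5*(-3)*1 = -7 + 15*1 = -7 + 15 = 8)
q(D) = 32*D (q(D) = 2*(8*(D + D)) = 2*(8*(2*D)) = 2*(16*D) = 32*D)
C(B) = 4 - B
k(K) = K*(352 + K) (k(K) = K*(K + 32*11) = K*(K + 352) = K*(352 + K))
E(-183) - k(C(-8)) = (-183)² - (4 - 1*(-8))*(352 + (4 - 1*(-8))) = 33489 - (4 + 8)*(352 + (4 + 8)) = 33489 - 12*(352 + 12) = 33489 - 12*364 = 33489 - 1*4368 = 33489 - 4368 = 29121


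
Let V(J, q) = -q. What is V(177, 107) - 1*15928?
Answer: -16035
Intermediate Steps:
V(177, 107) - 1*15928 = -1*107 - 1*15928 = -107 - 15928 = -16035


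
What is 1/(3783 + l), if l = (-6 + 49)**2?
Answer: 1/5632 ≈ 0.00017756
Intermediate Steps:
l = 1849 (l = 43**2 = 1849)
1/(3783 + l) = 1/(3783 + 1849) = 1/5632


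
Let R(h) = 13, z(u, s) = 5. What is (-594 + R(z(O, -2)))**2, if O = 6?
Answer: 337561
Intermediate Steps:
(-594 + R(z(O, -2)))**2 = (-594 + 13)**2 = (-581)**2 = 337561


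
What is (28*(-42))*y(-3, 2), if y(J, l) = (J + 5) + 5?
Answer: -8232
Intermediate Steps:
y(J, l) = 10 + J (y(J, l) = (5 + J) + 5 = 10 + J)
(28*(-42))*y(-3, 2) = (28*(-42))*(10 - 3) = -1176*7 = -8232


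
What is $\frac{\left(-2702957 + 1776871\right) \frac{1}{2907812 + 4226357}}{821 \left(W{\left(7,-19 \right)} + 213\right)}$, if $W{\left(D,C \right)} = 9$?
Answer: $- \frac{66149}{92877707877} \approx -7.1222 \cdot 10^{-7}$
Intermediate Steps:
$\frac{\left(-2702957 + 1776871\right) \frac{1}{2907812 + 4226357}}{821 \left(W{\left(7,-19 \right)} + 213\right)} = \frac{\left(-2702957 + 1776871\right) \frac{1}{2907812 + 4226357}}{821 \left(9 + 213\right)} = \frac{\left(-926086\right) \frac{1}{7134169}}{821 \cdot 222} = \frac{\left(-926086\right) \frac{1}{7134169}}{182262} = \left(- \frac{132298}{1019167}\right) \frac{1}{182262} = - \frac{66149}{92877707877}$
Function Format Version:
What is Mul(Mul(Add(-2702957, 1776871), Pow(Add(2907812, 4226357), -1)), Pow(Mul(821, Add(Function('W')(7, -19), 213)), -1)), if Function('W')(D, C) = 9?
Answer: Rational(-66149, 92877707877) ≈ -7.1222e-7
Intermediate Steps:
Mul(Mul(Add(-2702957, 1776871), Pow(Add(2907812, 4226357), -1)), Pow(Mul(821, Add(Function('W')(7, -19), 213)), -1)) = Mul(Mul(Add(-2702957, 1776871), Pow(Add(2907812, 4226357), -1)), Pow(Mul(821, Add(9, 213)), -1)) = Mul(Mul(-926086, Pow(7134169, -1)), Pow(Mul(821, 222), -1)) = Mul(Mul(-926086, Rational(1, 7134169)), Pow(182262, -1)) = Mul(Rational(-132298, 1019167), Rational(1, 182262)) = Rational(-66149, 92877707877)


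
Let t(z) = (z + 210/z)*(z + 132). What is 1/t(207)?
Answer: 23/1621889 ≈ 1.4181e-5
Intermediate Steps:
t(z) = (132 + z)*(z + 210/z) (t(z) = (z + 210/z)*(132 + z) = (132 + z)*(z + 210/z))
1/t(207) = 1/(210 + 207**2 + 132*207 + 27720/207) = 1/(210 + 42849 + 27324 + 27720*(1/207)) = 1/(210 + 42849 + 27324 + 3080/23) = 1/(1621889/23) = 23/1621889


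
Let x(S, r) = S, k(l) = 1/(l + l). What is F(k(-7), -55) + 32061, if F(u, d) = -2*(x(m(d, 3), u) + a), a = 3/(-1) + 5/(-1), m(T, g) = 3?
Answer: 32071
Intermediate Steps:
k(l) = 1/(2*l)
a = -8 (a = 3*(-1) + 5*(-1) = -3 - 5 = -8)
F(u, d) = 10 (F(u, d) = -2*(3 - 8) = -2*(-5) = 10)
F(k(-7), -55) + 32061 = 10 + 32061 = 32071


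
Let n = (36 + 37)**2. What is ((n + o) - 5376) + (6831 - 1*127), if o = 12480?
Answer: 19137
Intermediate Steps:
n = 5329 (n = 73**2 = 5329)
((n + o) - 5376) + (6831 - 1*127) = ((5329 + 12480) - 5376) + (6831 - 1*127) = (17809 - 5376) + (6831 - 127) = 12433 + 6704 = 19137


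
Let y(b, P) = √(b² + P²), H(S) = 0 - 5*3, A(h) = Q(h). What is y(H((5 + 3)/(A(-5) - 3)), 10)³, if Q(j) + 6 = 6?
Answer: 1625*√13 ≈ 5859.0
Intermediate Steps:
Q(j) = 0 (Q(j) = -6 + 6 = 0)
A(h) = 0
H(S) = -15 (H(S) = 0 - 15 = -15)
y(b, P) = √(P² + b²)
y(H((5 + 3)/(A(-5) - 3)), 10)³ = (√(10² + (-15)²))³ = (√(100 + 225))³ = (√325)³ = (5*√13)³ = 1625*√13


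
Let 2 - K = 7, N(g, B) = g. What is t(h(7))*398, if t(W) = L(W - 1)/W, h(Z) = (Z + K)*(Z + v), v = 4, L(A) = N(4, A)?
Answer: 796/11 ≈ 72.364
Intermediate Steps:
L(A) = 4
K = -5 (K = 2 - 1*7 = 2 - 7 = -5)
h(Z) = (-5 + Z)*(4 + Z) (h(Z) = (Z - 5)*(Z + 4) = (-5 + Z)*(4 + Z))
t(W) = 4/W
t(h(7))*398 = (4/(-20 + 7² - 1*7))*398 = (4/(-20 + 49 - 7))*398 = (4/22)*398 = (4*(1/22))*398 = (2/11)*398 = 796/11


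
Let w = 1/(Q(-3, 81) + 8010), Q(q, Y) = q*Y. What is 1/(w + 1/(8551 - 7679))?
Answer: 6772824/8639 ≈ 783.98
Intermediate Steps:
Q(q, Y) = Y*q
w = 1/7767 (w = 1/(81*(-3) + 8010) = 1/(-243 + 8010) = 1/7767 ≈ 0.00012875)
1/(w + 1/(8551 - 7679)) = 1/(1/7767 + 1/(8551 - 7679)) = 1/(1/7767 + 1/872) = 1/(8639/6772824) = 6772824/8639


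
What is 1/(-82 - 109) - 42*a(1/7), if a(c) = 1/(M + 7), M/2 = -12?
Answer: 8005/3247 ≈ 2.4654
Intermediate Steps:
M = -24 (M = 2*(-12) = -24)
a(c) = -1/17 (a(c) = 1/(-24 + 7) = 1/(-17) = -1/17)
1/(-82 - 109) - 42*a(1/7) = 1/(-82 - 109) - 42*(-1/17) = 1/(-191) + 42/17 = -1/191 + 42/17 = 8005/3247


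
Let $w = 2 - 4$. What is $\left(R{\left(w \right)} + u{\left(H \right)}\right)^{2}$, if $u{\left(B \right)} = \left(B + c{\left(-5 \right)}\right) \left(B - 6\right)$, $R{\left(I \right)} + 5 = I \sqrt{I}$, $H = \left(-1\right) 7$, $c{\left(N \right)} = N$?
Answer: $22793 - 604 i \sqrt{2} \approx 22793.0 - 854.18 i$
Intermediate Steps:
$H = -7$
$w = -2$ ($w = 2 - 4 = -2$)
$R{\left(I \right)} = -5 + I^{\frac{3}{2}}$ ($R{\left(I \right)} = -5 + I \sqrt{I} = -5 + I^{\frac{3}{2}}$)
$u{\left(B \right)} = \left(-6 + B\right) \left(-5 + B\right)$ ($u{\left(B \right)} = \left(B - 5\right) \left(B - 6\right) = \left(-5 + B\right) \left(-6 + B\right) = \left(-6 + B\right) \left(-5 + B\right)$)
$\left(R{\left(w \right)} + u{\left(H \right)}\right)^{2} = \left(\left(-5 + \left(-2\right)^{\frac{3}{2}}\right) + \left(30 + \left(-7\right)^{2} - -77\right)\right)^{2} = \left(\left(-5 - 2 i \sqrt{2}\right) + \left(30 + 49 + 77\right)\right)^{2} = \left(\left(-5 - 2 i \sqrt{2}\right) + 156\right)^{2} = \left(151 - 2 i \sqrt{2}\right)^{2}$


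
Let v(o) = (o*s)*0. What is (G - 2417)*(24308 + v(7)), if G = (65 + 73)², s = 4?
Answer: 404169116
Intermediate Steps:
G = 19044 (G = 138² = 19044)
v(o) = 0 (v(o) = (o*4)*0 = (4*o)*0 = 0)
(G - 2417)*(24308 + v(7)) = (19044 - 2417)*(24308 + 0) = 16627*24308 = 404169116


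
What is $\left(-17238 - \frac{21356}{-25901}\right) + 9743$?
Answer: $- \frac{194106639}{25901} \approx -7494.2$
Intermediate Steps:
$\left(-17238 - \frac{21356}{-25901}\right) + 9743 = \left(-17238 - - \frac{21356}{25901}\right) + 9743 = \left(-17238 + \frac{21356}{25901}\right) + 9743 = - \frac{446460082}{25901} + 9743 = - \frac{194106639}{25901}$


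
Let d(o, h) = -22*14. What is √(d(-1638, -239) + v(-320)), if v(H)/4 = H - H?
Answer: 2*I*√77 ≈ 17.55*I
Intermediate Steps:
d(o, h) = -308
v(H) = 0 (v(H) = 4*(H - H) = 4*0 = 0)
√(d(-1638, -239) + v(-320)) = √(-308 + 0) = √(-308) = 2*I*√77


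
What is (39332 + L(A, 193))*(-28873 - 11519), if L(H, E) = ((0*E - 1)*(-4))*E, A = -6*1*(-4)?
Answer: -1619880768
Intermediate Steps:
A = 24 (A = -6*(-4) = 24)
L(H, E) = 4*E (L(H, E) = ((0 - 1)*(-4))*E = (-1*(-4))*E = 4*E)
(39332 + L(A, 193))*(-28873 - 11519) = (39332 + 4*193)*(-28873 - 11519) = (39332 + 772)*(-40392) = 40104*(-40392) = -1619880768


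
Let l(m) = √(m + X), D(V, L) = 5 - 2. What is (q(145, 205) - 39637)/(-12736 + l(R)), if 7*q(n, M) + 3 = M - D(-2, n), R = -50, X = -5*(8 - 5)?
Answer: 1177061120/378480109 + 92420*I*√65/378480109 ≈ 3.11 + 0.0019687*I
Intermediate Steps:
D(V, L) = 3
X = -15 (X = -5*3 = -15)
q(n, M) = -6/7 + M/7 (q(n, M) = -3/7 + (M - 1*3)/7 = -3/7 + (M - 3)/7 = -3/7 + (-3 + M)/7 = -3/7 + (-3/7 + M/7) = -6/7 + M/7)
l(m) = √(-15 + m) (l(m) = √(m - 15) = √(-15 + m))
(q(145, 205) - 39637)/(-12736 + l(R)) = ((-6/7 + (⅐)*205) - 39637)/(-12736 + √(-15 - 50)) = ((-6/7 + 205/7) - 39637)/(-12736 + √(-65)) = (199/7 - 39637)/(-12736 + I*√65) = -277260/(7*(-12736 + I*√65))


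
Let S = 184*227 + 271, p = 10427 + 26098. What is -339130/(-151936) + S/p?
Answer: 3128993459/924910400 ≈ 3.3830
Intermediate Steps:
p = 36525
S = 42039 (S = 41768 + 271 = 42039)
-339130/(-151936) + S/p = -339130/(-151936) + 42039/36525 = -339130*(-1/151936) + 42039*(1/36525) = 169565/75968 + 14013/12175 = 3128993459/924910400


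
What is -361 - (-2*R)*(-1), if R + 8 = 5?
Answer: -355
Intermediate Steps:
R = -3 (R = -8 + 5 = -3)
-361 - (-2*R)*(-1) = -361 - (-2*(-3))*(-1) = -361 - 6*(-1) = -361 - 1*(-6) = -361 + 6 = -355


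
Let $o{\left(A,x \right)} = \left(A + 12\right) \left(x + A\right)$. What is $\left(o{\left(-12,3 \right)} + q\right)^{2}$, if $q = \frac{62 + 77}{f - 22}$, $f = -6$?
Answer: $\frac{19321}{784} \approx 24.644$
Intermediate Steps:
$o{\left(A,x \right)} = \left(12 + A\right) \left(A + x\right)$
$q = - \frac{139}{28}$ ($q = \frac{62 + 77}{-6 - 22} = \frac{139}{-28} = 139 \left(- \frac{1}{28}\right) = - \frac{139}{28} \approx -4.9643$)
$\left(o{\left(-12,3 \right)} + q\right)^{2} = \left(\left(\left(-12\right)^{2} + 12 \left(-12\right) + 12 \cdot 3 - 36\right) - \frac{139}{28}\right)^{2} = \left(\left(144 - 144 + 36 - 36\right) - \frac{139}{28}\right)^{2} = \left(0 - \frac{139}{28}\right)^{2} = \left(- \frac{139}{28}\right)^{2} = \frac{19321}{784}$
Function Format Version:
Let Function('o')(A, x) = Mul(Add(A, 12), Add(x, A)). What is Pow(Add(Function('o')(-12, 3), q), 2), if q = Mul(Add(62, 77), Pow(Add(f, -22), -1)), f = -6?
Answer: Rational(19321, 784) ≈ 24.644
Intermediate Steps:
Function('o')(A, x) = Mul(Add(12, A), Add(A, x))
q = Rational(-139, 28) (q = Mul(Add(62, 77), Pow(Add(-6, -22), -1)) = Mul(139, Pow(-28, -1)) = Mul(139, Rational(-1, 28)) = Rational(-139, 28) ≈ -4.9643)
Pow(Add(Function('o')(-12, 3), q), 2) = Pow(Add(Add(Pow(-12, 2), Mul(12, -12), Mul(12, 3), Mul(-12, 3)), Rational(-139, 28)), 2) = Pow(Add(Add(144, -144, 36, -36), Rational(-139, 28)), 2) = Pow(Add(0, Rational(-139, 28)), 2) = Pow(Rational(-139, 28), 2) = Rational(19321, 784)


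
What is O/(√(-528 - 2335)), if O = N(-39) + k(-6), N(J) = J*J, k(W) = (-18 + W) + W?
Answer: -213*I*√2863/409 ≈ -27.866*I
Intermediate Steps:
k(W) = -18 + 2*W
N(J) = J²
O = 1491 (O = (-39)² + (-18 + 2*(-6)) = 1521 + (-18 - 12) = 1521 - 30 = 1491)
O/(√(-528 - 2335)) = 1491/(√(-528 - 2335)) = 1491/(√(-2863)) = 1491/((I*√2863)) = 1491*(-I*√2863/2863) = -213*I*√2863/409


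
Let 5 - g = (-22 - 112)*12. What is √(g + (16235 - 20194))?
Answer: I*√2346 ≈ 48.436*I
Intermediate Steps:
g = 1613 (g = 5 - (-22 - 112)*12 = 5 - (-134)*12 = 5 - 1*(-1608) = 5 + 1608 = 1613)
√(g + (16235 - 20194)) = √(1613 + (16235 - 20194)) = √(1613 - 3959) = √(-2346) = I*√2346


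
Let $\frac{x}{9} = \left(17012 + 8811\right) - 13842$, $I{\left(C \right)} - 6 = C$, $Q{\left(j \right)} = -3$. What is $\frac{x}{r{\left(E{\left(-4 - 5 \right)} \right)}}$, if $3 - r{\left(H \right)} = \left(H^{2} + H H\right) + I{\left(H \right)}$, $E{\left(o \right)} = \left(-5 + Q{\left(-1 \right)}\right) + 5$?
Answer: $- \frac{11981}{2} \approx -5990.5$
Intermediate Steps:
$I{\left(C \right)} = 6 + C$
$E{\left(o \right)} = -3$ ($E{\left(o \right)} = \left(-5 - 3\right) + 5 = -8 + 5 = -3$)
$x = 107829$ ($x = 9 \left(\left(17012 + 8811\right) - 13842\right) = 9 \left(25823 - 13842\right) = 9 \cdot 11981 = 107829$)
$r{\left(H \right)} = -3 - H - 2 H^{2}$ ($r{\left(H \right)} = 3 - \left(\left(H^{2} + H H\right) + \left(6 + H\right)\right) = 3 - \left(\left(H^{2} + H^{2}\right) + \left(6 + H\right)\right) = 3 - \left(2 H^{2} + \left(6 + H\right)\right) = 3 - \left(6 + H + 2 H^{2}\right) = -3 - H - 2 H^{2}$)
$\frac{x}{r{\left(E{\left(-4 - 5 \right)} \right)}} = \frac{107829}{-3 - -3 - 2 \left(-3\right)^{2}} = \frac{107829}{-3 + 3 - 18} = \frac{107829}{-18} = 107829 \left(- \frac{1}{18}\right) = - \frac{11981}{2}$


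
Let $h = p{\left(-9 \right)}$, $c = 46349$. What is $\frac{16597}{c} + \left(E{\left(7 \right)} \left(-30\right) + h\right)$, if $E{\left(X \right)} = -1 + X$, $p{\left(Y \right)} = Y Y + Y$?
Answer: $- \frac{4989095}{46349} \approx -107.64$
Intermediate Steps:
$p{\left(Y \right)} = Y + Y^{2}$ ($p{\left(Y \right)} = Y^{2} + Y = Y + Y^{2}$)
$h = 72$ ($h = - 9 \left(1 - 9\right) = \left(-9\right) \left(-8\right) = 72$)
$\frac{16597}{c} + \left(E{\left(7 \right)} \left(-30\right) + h\right) = \frac{16597}{46349} + \left(\left(-1 + 7\right) \left(-30\right) + 72\right) = 16597 \cdot \frac{1}{46349} + \left(6 \left(-30\right) + 72\right) = \frac{16597}{46349} + \left(-180 + 72\right) = \frac{16597}{46349} - 108 = - \frac{4989095}{46349}$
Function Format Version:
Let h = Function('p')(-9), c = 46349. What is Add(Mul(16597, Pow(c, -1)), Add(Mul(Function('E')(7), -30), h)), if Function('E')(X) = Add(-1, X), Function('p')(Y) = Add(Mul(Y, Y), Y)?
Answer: Rational(-4989095, 46349) ≈ -107.64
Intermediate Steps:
Function('p')(Y) = Add(Y, Pow(Y, 2)) (Function('p')(Y) = Add(Pow(Y, 2), Y) = Add(Y, Pow(Y, 2)))
h = 72 (h = Mul(-9, Add(1, -9)) = Mul(-9, -8) = 72)
Add(Mul(16597, Pow(c, -1)), Add(Mul(Function('E')(7), -30), h)) = Add(Mul(16597, Pow(46349, -1)), Add(Mul(Add(-1, 7), -30), 72)) = Add(Mul(16597, Rational(1, 46349)), Add(Mul(6, -30), 72)) = Add(Rational(16597, 46349), Add(-180, 72)) = Add(Rational(16597, 46349), -108) = Rational(-4989095, 46349)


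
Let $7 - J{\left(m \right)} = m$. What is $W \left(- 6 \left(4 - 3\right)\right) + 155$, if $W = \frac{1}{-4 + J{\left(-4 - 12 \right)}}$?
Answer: $\frac{2939}{19} \approx 154.68$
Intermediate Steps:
$J{\left(m \right)} = 7 - m$
$W = \frac{1}{19}$ ($W = \frac{1}{-4 + \left(7 - \left(-4 - 12\right)\right)} = \frac{1}{-4 + \left(7 - -16\right)} = \frac{1}{-4 + \left(7 + 16\right)} = \frac{1}{-4 + 23} = \frac{1}{19} \approx 0.052632$)
$W \left(- 6 \left(4 - 3\right)\right) + 155 = \frac{\left(-6\right) \left(4 - 3\right)}{19} + 155 = \frac{\left(-6\right) 1}{19} + 155 = \frac{1}{19} \left(-6\right) + 155 = - \frac{6}{19} + 155 = \frac{2939}{19}$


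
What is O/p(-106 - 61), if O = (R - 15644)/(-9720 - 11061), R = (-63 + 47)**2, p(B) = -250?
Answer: -7694/2597625 ≈ -0.0029619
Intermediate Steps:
R = 256 (R = (-16)**2 = 256)
O = 15388/20781 (O = (256 - 15644)/(-9720 - 11061) = -15388/(-20781) = -15388*(-1/20781) = 15388/20781 ≈ 0.74048)
O/p(-106 - 61) = (15388/20781)/(-250) = (15388/20781)*(-1/250) = -7694/2597625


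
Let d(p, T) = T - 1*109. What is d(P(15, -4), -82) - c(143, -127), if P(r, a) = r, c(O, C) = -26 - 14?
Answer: -151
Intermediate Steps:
c(O, C) = -40
d(p, T) = -109 + T (d(p, T) = T - 109 = -109 + T)
d(P(15, -4), -82) - c(143, -127) = (-109 - 82) - 1*(-40) = -191 + 40 = -151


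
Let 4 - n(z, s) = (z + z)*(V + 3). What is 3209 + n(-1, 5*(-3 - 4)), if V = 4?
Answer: 3227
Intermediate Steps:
n(z, s) = 4 - 14*z (n(z, s) = 4 - (z + z)*(4 + 3) = 4 - 2*z*7 = 4 - 14*z)
3209 + n(-1, 5*(-3 - 4)) = 3209 + (4 - 14*(-1)) = 3209 + (4 + 14) = 3209 + 18 = 3227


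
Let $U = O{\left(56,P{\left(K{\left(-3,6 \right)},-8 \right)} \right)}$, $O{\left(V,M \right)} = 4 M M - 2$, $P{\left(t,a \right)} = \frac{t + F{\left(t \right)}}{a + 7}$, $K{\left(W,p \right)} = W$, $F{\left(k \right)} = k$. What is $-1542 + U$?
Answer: $-1400$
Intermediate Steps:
$P{\left(t,a \right)} = \frac{2 t}{7 + a}$ ($P{\left(t,a \right)} = \frac{t + t}{a + 7} = \frac{2 t}{7 + a}$)
$O{\left(V,M \right)} = -2 + 4 M^{2}$ ($O{\left(V,M \right)} = 4 M^{2} - 2 = -2 + 4 M^{2}$)
$U = 142$ ($U = -2 + 4 \left(2 \left(-3\right) \frac{1}{7 - 8}\right)^{2} = -2 + 4 \left(2 \left(-3\right) \frac{1}{-1}\right)^{2} = -2 + 4 \left(2 \left(-3\right) \left(-1\right)\right)^{2} = -2 + 4 \cdot 6^{2} = -2 + 4 \cdot 36 = -2 + 144 = 142$)
$-1542 + U = -1542 + 142 = -1400$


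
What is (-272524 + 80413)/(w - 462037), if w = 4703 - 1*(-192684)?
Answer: 192111/264650 ≈ 0.72591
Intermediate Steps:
w = 197387 (w = 4703 + 192684 = 197387)
(-272524 + 80413)/(w - 462037) = (-272524 + 80413)/(197387 - 462037) = -192111/(-264650) = -192111*(-1/264650) = 192111/264650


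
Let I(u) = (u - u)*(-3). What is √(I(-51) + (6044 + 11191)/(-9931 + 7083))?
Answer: 3*I*√340870/712 ≈ 2.46*I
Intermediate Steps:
I(u) = 0 (I(u) = 0*(-3) = 0)
√(I(-51) + (6044 + 11191)/(-9931 + 7083)) = √(0 + (6044 + 11191)/(-9931 + 7083)) = √(0 + 17235/(-2848)) = √(0 + 17235*(-1/2848)) = √(0 - 17235/2848) = √(-17235/2848) = 3*I*√340870/712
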